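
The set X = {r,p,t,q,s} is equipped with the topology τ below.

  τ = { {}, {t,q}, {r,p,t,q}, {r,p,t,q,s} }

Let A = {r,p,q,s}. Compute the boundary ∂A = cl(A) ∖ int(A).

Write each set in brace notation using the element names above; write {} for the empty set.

{r,p,t,q,s}

interior: largest open inside A is {} (from {})
cl via duality: int({t}) = {}, so X∖{} = {r,p,t,q,s}
cl∖int = {r,p,t,q,s}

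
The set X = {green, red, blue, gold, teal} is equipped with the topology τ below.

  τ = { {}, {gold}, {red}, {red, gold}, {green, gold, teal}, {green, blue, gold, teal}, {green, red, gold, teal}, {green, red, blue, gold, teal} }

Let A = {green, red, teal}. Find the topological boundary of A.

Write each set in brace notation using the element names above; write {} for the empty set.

{green, blue, teal}

interior: largest open inside A is {red} (from {}, {red})
cl via duality: int({blue, gold}) = {gold}, so X∖{gold} = {green, red, blue, teal}
cl∖int = {green, blue, teal}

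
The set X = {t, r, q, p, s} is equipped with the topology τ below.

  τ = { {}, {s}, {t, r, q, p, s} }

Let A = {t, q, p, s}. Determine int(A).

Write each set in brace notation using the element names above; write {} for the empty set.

{s}

opens ⊆ A: {}, {s}; union → int = {s}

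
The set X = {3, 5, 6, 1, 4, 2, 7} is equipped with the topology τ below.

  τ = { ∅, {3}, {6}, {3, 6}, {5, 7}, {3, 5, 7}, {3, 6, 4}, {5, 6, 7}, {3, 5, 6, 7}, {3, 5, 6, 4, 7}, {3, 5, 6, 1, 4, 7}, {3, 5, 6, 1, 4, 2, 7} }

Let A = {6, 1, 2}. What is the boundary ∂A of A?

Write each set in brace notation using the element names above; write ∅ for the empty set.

U open, U⊆A: ∅, {6}. int(A) = ⋃ = {6}
X∖A={3, 5, 4, 7}, int(X∖A)={3, 5, 7}, hence cl(A)={6, 1, 4, 2}
∂A: remove int from cl → {1, 4, 2}

{1, 4, 2}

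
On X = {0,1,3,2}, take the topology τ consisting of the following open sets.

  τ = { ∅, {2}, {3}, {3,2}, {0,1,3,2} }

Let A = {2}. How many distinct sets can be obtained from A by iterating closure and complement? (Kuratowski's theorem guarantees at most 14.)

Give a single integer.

4

cl via duality: int({0,1,3}) = {3}, so X∖{3} = {0,1,2}
Write k for closure, c for complement:
  1. A     = {2}
  2. kA    = {0,1,2}
  3. cA    = {0,1,3}
  4. ckA   = {3}
applying k or c yields no new set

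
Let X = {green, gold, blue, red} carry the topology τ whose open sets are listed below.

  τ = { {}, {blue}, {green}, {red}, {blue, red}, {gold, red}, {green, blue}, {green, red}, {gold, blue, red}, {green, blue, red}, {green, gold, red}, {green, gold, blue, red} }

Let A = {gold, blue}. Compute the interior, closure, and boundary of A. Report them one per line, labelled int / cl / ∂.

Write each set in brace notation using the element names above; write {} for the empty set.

int(A) = {blue}
cl(A)  = {gold, blue}
∂A     = {gold}

open subsets of A: {}, {blue}; so int(A) = {blue}
closure: X∖int(X∖A) = X∖{green, red} = {gold, blue}
∂A = {gold, blue} minus {blue} = {gold}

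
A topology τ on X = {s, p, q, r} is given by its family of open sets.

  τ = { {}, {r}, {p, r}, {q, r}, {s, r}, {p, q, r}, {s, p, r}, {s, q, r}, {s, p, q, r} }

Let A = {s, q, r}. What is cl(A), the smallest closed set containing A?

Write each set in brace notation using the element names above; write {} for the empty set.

{s, p, q, r}

X∖A={p}, int(X∖A)={}, hence cl(A)={s, p, q, r}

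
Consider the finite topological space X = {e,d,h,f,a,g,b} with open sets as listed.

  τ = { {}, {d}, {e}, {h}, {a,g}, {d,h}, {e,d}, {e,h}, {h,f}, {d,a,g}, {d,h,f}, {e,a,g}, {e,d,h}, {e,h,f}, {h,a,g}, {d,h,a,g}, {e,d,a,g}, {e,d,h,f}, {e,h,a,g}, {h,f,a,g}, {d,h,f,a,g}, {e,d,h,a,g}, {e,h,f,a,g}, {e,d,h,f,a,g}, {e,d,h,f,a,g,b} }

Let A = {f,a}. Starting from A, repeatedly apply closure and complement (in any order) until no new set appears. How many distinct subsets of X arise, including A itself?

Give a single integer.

closure: X∖int(X∖A) = X∖{e,d,h} = {f,a,g,b}
Let k=closure and c=complement:
  1. A     = {f,a}
  2. kA    = {f,a,g,b}
  3. cA    = {e,d,h,g,b}
  4. ckA   = {e,d,h}
  5. kcA   = {e,d,h,f,a,g,b}
  6. kckA  = {e,d,h,f,b}
  7. ckcA  = {}
  8. ckckA = {a,g}
  9. kckckA = {a,g,b}
  10. ckckckA = {e,d,h,f}
— saturated at 10

10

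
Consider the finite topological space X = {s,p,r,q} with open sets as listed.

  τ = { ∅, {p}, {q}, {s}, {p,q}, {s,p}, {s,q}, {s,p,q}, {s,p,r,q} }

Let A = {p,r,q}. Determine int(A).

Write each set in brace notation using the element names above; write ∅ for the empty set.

open subsets of A: ∅, {q}, {p}, {p,q}; so int(A) = {p,q}

{p,q}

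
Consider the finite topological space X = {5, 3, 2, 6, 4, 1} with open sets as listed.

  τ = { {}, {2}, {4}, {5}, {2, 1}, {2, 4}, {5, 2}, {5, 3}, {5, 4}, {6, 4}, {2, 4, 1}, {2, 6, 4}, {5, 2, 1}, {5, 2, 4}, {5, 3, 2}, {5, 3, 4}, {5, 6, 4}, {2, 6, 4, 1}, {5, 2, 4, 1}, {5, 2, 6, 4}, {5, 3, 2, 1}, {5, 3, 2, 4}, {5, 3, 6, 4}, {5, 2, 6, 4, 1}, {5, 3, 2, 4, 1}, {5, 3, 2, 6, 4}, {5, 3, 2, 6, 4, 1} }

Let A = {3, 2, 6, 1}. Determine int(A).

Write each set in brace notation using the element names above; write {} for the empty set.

interior: largest open inside A is {2, 1} (from {}, {2}, {2, 1})

{2, 1}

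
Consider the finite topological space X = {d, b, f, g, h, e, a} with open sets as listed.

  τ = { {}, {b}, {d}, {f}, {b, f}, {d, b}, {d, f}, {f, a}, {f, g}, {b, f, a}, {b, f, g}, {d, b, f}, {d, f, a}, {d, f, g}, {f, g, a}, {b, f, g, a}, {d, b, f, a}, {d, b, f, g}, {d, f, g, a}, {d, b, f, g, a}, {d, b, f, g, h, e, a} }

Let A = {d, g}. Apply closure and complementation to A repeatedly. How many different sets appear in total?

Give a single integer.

complement {b, f, h, e, a}; its interior {b, f, a}; cl(A) = X∖{b, f, a} = {d, g, h, e}
With k = closure, c = complement:
  1. A     = {d, g}
  2. kA    = {d, g, h, e}
  3. cA    = {b, f, h, e, a}
  4. ckA   = {b, f, a}
  5. kcA   = {b, f, g, h, e, a}
  6. ckcA  = {d}
  7. kckcA = {d, h, e}
  8. ckckcA = {b, f, g, a}
k, c of each give nothing new

8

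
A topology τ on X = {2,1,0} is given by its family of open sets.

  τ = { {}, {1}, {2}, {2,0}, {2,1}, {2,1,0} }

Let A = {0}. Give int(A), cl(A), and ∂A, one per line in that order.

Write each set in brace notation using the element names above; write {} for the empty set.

int(A) = {}
cl(A)  = {0}
∂A     = {0}

interior: largest open inside A is {} (from {})
cl via duality: int({2,1}) = {2,1}, so X∖{2,1} = {0}
cl∖int = {0}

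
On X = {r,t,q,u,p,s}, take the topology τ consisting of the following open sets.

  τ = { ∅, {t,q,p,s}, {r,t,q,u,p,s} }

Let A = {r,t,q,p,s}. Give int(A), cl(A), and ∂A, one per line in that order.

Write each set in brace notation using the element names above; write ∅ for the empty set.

int(A) = {t,q,p,s}
cl(A)  = {r,t,q,u,p,s}
∂A     = {r,u}

interior: largest open inside A is {t,q,p,s} (from ∅, {t,q,p,s})
cl via duality: int({u}) = ∅, so X∖∅ = {r,t,q,u,p,s}
cl∖int = {r,u}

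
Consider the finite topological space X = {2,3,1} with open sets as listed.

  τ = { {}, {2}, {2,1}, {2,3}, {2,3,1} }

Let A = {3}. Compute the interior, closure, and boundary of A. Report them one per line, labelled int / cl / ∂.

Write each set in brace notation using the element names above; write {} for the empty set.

int(A) = {}
cl(A)  = {3}
∂A     = {3}

U open, U⊆A: {}. int(A) = ⋃ = {}
X∖A={2,1}, int(X∖A)={2,1}, hence cl(A)={3}
∂A: remove int from cl → {3}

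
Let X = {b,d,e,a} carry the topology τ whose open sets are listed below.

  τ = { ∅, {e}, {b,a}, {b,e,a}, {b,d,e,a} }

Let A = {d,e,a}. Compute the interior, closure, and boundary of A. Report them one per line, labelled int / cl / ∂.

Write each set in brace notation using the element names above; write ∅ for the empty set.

int(A) = {e}
cl(A)  = {b,d,e,a}
∂A     = {b,d,a}

interior: largest open inside A is {e} (from ∅, {e})
cl via duality: int({b}) = ∅, so X∖∅ = {b,d,e,a}
cl∖int = {b,d,a}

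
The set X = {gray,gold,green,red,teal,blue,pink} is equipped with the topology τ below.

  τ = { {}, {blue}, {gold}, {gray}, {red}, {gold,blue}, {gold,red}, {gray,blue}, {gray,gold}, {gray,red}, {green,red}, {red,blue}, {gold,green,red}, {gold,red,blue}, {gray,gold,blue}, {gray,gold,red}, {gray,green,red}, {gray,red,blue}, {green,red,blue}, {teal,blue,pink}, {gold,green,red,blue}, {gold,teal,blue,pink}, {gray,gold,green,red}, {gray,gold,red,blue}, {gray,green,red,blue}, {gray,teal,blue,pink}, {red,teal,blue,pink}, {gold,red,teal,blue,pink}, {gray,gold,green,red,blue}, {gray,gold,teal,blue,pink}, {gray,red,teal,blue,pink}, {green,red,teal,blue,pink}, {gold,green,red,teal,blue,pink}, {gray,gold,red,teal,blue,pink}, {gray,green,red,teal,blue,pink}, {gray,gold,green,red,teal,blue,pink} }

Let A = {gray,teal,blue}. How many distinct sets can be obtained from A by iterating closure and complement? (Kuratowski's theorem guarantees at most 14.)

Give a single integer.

closure: X∖int(X∖A) = X∖{gold,green,red} = {gray,teal,blue,pink}
Let k=closure and c=complement:
  1. A     = {gray,teal,blue}
  2. kA    = {gray,teal,blue,pink}
  3. cA    = {gold,green,red,pink}
  4. ckA   = {gold,green,red}
  5. kcA   = {gold,green,red,teal,pink}
  6. ckcA  = {gray,blue}
— saturated at 6

6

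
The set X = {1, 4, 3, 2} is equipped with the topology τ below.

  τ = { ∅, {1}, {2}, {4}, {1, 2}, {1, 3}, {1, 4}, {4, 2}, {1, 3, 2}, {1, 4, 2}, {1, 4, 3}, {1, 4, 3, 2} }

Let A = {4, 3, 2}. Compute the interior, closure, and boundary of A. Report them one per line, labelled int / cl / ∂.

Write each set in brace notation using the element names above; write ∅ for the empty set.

opens ⊆ A: ∅, {4}, {2}, {4, 2}; union → int = {4, 2}
complement {1}; its interior {1}; cl(A) = X∖{1} = {4, 3, 2}
boundary = {4, 3, 2} ∖ {4, 2} = {3}

int(A) = {4, 2}
cl(A)  = {4, 3, 2}
∂A     = {3}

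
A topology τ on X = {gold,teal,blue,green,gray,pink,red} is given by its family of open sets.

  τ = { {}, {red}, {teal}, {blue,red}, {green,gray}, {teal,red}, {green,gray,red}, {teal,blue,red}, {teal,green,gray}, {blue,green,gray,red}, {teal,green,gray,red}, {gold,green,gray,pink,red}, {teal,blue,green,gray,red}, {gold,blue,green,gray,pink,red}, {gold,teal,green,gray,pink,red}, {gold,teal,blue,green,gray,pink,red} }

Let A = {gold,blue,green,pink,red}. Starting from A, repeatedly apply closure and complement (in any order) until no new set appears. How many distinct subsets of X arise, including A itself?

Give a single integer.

cl via duality: int({teal,gray}) = {teal}, so X∖{teal} = {gold,blue,green,gray,pink,red}
Write k for closure, c for complement:
  1. A     = {gold,blue,green,pink,red}
  2. kA    = {gold,blue,green,gray,pink,red}
  3. cA    = {teal,gray}
  4. ckA   = {teal}
  5. kcA   = {gold,teal,green,gray,pink}
  6. ckcA  = {blue,red}
  7. kckcA = {gold,blue,pink,red}
  8. ckckcA = {teal,green,gray}
applying k or c yields no new set

8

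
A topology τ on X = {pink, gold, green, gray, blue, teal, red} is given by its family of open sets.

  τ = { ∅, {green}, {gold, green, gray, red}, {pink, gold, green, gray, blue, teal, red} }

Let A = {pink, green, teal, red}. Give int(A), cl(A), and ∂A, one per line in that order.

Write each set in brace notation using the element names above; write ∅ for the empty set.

int(A) = {green}
cl(A)  = {pink, gold, green, gray, blue, teal, red}
∂A     = {pink, gold, gray, blue, teal, red}

interior: largest open inside A is {green} (from ∅, {green})
cl via duality: int({gold, gray, blue}) = ∅, so X∖∅ = {pink, gold, green, gray, blue, teal, red}
cl∖int = {pink, gold, gray, blue, teal, red}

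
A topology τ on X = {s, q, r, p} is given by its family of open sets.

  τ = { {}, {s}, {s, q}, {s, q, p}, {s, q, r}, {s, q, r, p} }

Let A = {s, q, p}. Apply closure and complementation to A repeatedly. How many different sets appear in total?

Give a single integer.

4

complement {r}; its interior {}; cl(A) = X∖{} = {s, q, r, p}
With k = closure, c = complement:
  1. A     = {s, q, p}
  2. kA    = {s, q, r, p}
  3. cA    = {r}
  4. ckA   = {}
k, c of each give nothing new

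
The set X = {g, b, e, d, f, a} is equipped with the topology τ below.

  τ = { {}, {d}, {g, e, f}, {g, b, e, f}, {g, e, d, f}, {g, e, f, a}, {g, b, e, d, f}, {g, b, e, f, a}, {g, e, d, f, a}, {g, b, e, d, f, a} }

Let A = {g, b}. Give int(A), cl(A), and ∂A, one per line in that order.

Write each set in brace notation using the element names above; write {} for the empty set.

int(A) = {}
cl(A)  = {g, b, e, f, a}
∂A     = {g, b, e, f, a}

U open, U⊆A: {}. int(A) = ⋃ = {}
X∖A={e, d, f, a}, int(X∖A)={d}, hence cl(A)={g, b, e, f, a}
∂A: remove int from cl → {g, b, e, f, a}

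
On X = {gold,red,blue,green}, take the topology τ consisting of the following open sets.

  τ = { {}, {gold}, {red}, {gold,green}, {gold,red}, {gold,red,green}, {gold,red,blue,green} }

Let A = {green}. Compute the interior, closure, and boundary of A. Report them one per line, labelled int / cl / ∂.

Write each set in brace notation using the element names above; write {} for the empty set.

int(A) = {}
cl(A)  = {blue,green}
∂A     = {blue,green}

U open, U⊆A: {}. int(A) = ⋃ = {}
X∖A={gold,red,blue}, int(X∖A)={gold,red}, hence cl(A)={blue,green}
∂A: remove int from cl → {blue,green}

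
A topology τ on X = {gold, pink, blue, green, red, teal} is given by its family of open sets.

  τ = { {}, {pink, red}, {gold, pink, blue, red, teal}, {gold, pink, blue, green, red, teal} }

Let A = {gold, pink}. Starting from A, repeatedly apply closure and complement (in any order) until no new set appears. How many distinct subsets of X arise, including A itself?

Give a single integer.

4

X∖A={blue, green, red, teal}, int(X∖A)={}, hence cl(A)={gold, pink, blue, green, red, teal}
Orbit (k=closure, c=complement):
  1. A     = {gold, pink}
  2. kA    = {gold, pink, blue, green, red, teal}
  3. cA    = {blue, green, red, teal}
  4. ckA   = {}
(closed under both — stop)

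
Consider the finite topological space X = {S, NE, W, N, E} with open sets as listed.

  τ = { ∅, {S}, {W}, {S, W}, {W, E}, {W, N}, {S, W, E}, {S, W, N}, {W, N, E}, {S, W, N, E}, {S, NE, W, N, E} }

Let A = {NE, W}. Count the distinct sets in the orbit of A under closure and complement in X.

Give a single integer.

8

X∖A={S, N, E}, int(X∖A)={S}, hence cl(A)={NE, W, N, E}
Orbit (k=closure, c=complement):
  1. A     = {NE, W}
  2. kA    = {NE, W, N, E}
  3. cA    = {S, N, E}
  4. ckA   = {S}
  5. kcA   = {S, NE, N, E}
  6. kckA  = {S, NE}
  7. ckcA  = {W}
  8. ckckA = {W, N, E}
(closed under both — stop)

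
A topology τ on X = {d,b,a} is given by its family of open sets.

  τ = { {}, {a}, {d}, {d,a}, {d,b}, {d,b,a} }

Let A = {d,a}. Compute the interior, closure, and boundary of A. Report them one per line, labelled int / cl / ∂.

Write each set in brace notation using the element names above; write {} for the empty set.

open subsets of A: {}, {d}, {a}, {d,a}; so int(A) = {d,a}
closure: X∖int(X∖A) = X∖{} = {d,b,a}
∂A = {d,b,a} minus {d,a} = {b}

int(A) = {d,a}
cl(A)  = {d,b,a}
∂A     = {b}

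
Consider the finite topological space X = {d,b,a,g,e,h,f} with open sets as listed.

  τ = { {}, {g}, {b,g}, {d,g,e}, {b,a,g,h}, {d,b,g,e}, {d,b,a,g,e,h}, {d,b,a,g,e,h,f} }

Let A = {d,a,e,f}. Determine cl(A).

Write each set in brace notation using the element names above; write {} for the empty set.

closure: X∖int(X∖A) = X∖{b,g} = {d,a,e,h,f}

{d,a,e,h,f}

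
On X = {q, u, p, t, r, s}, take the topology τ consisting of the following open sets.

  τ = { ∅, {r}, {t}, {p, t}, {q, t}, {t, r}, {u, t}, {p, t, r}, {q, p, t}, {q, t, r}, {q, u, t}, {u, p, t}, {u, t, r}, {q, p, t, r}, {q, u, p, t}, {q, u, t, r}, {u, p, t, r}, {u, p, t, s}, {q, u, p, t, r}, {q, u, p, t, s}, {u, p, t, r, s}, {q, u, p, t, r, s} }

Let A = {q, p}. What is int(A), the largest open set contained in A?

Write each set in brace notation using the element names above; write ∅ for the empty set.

∅

interior: largest open inside A is ∅ (from ∅)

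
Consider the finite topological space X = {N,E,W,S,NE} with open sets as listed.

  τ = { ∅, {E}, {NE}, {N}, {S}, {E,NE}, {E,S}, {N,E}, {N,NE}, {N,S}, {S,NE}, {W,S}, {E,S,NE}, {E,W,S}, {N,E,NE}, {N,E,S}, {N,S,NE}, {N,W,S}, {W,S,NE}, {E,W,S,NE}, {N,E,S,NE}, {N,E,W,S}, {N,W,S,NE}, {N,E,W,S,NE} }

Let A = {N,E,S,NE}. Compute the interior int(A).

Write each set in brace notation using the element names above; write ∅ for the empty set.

opens ⊆ A: ∅, {N}, {S}, {E}, {NE}, {E,S}, {S,NE}, {E,NE}, {N,S}, {N,E}, {N,NE}, {E,S,NE}, {N,E,S}, {N,S,NE}, {N,E,NE}, {N,E,S,NE}; union → int = {N,E,S,NE}

{N,E,S,NE}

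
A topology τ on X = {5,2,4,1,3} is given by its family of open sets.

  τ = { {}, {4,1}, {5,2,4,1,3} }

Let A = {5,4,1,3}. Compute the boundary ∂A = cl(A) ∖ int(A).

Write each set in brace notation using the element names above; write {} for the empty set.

{5,2,3}

interior: largest open inside A is {4,1} (from {}, {4,1})
cl via duality: int({2}) = {}, so X∖{} = {5,2,4,1,3}
cl∖int = {5,2,3}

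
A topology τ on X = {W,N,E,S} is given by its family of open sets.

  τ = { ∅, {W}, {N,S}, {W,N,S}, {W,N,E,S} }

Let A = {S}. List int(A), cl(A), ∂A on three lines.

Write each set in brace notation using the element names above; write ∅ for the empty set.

U open, U⊆A: ∅. int(A) = ⋃ = ∅
X∖A={W,N,E}, int(X∖A)={W}, hence cl(A)={N,E,S}
∂A: remove int from cl → {N,E,S}

int(A) = ∅
cl(A)  = {N,E,S}
∂A     = {N,E,S}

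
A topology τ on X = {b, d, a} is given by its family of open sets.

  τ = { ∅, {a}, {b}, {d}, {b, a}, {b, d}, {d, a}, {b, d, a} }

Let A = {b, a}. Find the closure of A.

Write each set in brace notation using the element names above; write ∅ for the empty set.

cl via duality: int({d}) = {d}, so X∖{d} = {b, a}

{b, a}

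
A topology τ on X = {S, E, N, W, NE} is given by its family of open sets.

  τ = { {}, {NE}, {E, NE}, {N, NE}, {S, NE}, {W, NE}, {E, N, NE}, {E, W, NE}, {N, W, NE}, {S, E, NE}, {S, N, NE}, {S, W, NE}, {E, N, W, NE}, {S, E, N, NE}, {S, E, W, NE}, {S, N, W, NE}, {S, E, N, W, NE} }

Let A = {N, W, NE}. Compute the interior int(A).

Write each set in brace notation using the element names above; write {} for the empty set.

opens ⊆ A: {}, {NE}, {W, NE}, {N, NE}, {N, W, NE}; union → int = {N, W, NE}

{N, W, NE}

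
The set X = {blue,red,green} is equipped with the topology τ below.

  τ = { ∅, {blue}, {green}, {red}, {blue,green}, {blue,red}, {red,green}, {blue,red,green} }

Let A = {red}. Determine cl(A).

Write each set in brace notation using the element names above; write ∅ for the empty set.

cl via duality: int({blue,green}) = {blue,green}, so X∖{blue,green} = {red}

{red}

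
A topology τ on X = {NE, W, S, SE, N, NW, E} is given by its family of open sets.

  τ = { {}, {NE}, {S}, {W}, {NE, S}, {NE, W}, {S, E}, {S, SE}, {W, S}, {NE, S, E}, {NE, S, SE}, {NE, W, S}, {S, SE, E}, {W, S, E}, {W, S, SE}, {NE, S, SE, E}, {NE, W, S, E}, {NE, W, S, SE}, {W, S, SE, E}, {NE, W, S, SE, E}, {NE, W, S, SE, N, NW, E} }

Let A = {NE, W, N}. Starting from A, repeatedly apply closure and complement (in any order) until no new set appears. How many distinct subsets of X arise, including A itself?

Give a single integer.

6

closure: X∖int(X∖A) = X∖{S, SE, E} = {NE, W, N, NW}
Let k=closure and c=complement:
  1. A     = {NE, W, N}
  2. kA    = {NE, W, N, NW}
  3. cA    = {S, SE, NW, E}
  4. ckA   = {S, SE, E}
  5. kcA   = {S, SE, N, NW, E}
  6. ckcA  = {NE, W}
— saturated at 6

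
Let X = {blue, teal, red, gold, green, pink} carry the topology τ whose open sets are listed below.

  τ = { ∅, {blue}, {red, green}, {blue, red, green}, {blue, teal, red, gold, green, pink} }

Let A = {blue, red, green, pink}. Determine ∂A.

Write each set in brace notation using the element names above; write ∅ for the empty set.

{teal, gold, pink}

opens ⊆ A: ∅, {blue}, {red, green}, {blue, red, green}; union → int = {blue, red, green}
complement {teal, gold}; its interior ∅; cl(A) = X∖∅ = {blue, teal, red, gold, green, pink}
boundary = {blue, teal, red, gold, green, pink} ∖ {blue, red, green} = {teal, gold, pink}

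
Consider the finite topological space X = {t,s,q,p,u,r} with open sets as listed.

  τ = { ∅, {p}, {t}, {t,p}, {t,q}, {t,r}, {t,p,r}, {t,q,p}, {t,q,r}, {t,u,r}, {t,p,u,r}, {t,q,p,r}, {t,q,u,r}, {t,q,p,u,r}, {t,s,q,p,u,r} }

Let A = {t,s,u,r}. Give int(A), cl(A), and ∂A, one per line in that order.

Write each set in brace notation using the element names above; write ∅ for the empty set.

int(A) = {t,u,r}
cl(A)  = {t,s,q,u,r}
∂A     = {s,q}

U open, U⊆A: ∅, {t}, {t,r}, {t,u,r}. int(A) = ⋃ = {t,u,r}
X∖A={q,p}, int(X∖A)={p}, hence cl(A)={t,s,q,u,r}
∂A: remove int from cl → {s,q}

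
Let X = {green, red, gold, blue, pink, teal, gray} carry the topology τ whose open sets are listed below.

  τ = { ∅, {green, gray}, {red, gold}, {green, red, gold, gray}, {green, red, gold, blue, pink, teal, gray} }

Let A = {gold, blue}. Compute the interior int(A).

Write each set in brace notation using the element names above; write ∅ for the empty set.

∅

interior: largest open inside A is ∅ (from ∅)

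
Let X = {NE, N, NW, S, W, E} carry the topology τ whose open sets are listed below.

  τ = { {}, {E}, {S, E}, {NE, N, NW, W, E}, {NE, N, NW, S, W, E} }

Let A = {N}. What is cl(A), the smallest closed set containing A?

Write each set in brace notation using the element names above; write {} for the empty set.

cl via duality: int({NE, NW, S, W, E}) = {S, E}, so X∖{S, E} = {NE, N, NW, W}

{NE, N, NW, W}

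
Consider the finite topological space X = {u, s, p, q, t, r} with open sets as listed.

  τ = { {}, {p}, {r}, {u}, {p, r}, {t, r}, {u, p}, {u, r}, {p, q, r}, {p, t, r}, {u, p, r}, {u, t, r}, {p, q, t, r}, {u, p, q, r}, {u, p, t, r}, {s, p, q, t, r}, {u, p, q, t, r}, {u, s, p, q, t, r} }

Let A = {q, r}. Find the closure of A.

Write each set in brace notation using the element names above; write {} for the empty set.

cl via duality: int({u, s, p, t}) = {u, p}, so X∖{u, p} = {s, q, t, r}

{s, q, t, r}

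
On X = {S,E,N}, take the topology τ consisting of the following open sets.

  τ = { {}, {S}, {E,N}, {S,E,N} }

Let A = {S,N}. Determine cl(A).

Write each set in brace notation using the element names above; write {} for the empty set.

X∖A={E}, int(X∖A)={}, hence cl(A)={S,E,N}

{S,E,N}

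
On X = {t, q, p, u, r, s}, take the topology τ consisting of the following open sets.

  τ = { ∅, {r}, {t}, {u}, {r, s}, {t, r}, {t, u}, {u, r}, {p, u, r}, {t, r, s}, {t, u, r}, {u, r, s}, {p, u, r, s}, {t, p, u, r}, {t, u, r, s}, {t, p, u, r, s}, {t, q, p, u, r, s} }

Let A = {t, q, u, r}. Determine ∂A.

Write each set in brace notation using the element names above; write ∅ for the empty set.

U open, U⊆A: ∅, {t}, {u}, {r}, {u, r}, {t, u}, {t, r}, {t, u, r}. int(A) = ⋃ = {t, u, r}
X∖A={p, s}, int(X∖A)=∅, hence cl(A)={t, q, p, u, r, s}
∂A: remove int from cl → {q, p, s}

{q, p, s}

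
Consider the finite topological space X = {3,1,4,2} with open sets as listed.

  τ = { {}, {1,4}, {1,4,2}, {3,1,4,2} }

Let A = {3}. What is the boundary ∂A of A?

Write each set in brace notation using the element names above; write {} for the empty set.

open subsets of A: {}; so int(A) = {}
closure: X∖int(X∖A) = X∖{1,4,2} = {3}
∂A = {3} minus {} = {3}

{3}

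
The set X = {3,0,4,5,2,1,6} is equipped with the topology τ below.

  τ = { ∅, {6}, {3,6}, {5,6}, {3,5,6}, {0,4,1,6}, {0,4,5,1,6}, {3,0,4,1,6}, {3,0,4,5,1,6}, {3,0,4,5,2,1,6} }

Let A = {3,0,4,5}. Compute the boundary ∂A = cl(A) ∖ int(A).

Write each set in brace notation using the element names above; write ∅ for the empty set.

U open, U⊆A: ∅. int(A) = ⋃ = ∅
X∖A={2,1,6}, int(X∖A)={6}, hence cl(A)={3,0,4,5,2,1}
∂A: remove int from cl → {3,0,4,5,2,1}

{3,0,4,5,2,1}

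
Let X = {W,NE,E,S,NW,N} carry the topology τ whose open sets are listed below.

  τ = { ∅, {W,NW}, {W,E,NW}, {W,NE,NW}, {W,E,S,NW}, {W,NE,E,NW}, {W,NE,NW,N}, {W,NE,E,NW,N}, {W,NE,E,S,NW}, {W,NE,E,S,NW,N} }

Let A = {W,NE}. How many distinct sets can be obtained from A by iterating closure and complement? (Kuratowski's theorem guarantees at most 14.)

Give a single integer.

4

complement {E,S,NW,N}; its interior ∅; cl(A) = X∖∅ = {W,NE,E,S,NW,N}
With k = closure, c = complement:
  1. A     = {W,NE}
  2. kA    = {W,NE,E,S,NW,N}
  3. cA    = {E,S,NW,N}
  4. ckA   = ∅
k, c of each give nothing new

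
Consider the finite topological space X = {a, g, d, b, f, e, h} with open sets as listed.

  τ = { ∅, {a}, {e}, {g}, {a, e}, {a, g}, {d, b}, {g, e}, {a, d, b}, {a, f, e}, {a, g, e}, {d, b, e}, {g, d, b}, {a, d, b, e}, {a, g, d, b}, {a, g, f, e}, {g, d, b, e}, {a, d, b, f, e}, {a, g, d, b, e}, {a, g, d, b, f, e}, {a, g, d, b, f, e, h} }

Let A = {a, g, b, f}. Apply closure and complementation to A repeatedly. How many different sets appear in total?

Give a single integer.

10

closure: X∖int(X∖A) = X∖{e} = {a, g, d, b, f, h}
Let k=closure and c=complement:
  1. A     = {a, g, b, f}
  2. kA    = {a, g, d, b, f, h}
  3. cA    = {d, e, h}
  4. ckA   = {e}
  5. kcA   = {d, b, f, e, h}
  6. kckA  = {f, e, h}
  7. ckcA  = {a, g}
  8. ckckA = {a, g, d, b}
  9. kckcA = {a, g, f, h}
  10. ckckcA = {d, b, e}
— saturated at 10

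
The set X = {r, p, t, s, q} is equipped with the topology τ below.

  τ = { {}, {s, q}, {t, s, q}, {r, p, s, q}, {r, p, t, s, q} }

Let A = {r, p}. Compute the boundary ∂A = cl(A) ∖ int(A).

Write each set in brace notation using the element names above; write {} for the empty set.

open subsets of A: {}; so int(A) = {}
closure: X∖int(X∖A) = X∖{t, s, q} = {r, p}
∂A = {r, p} minus {} = {r, p}

{r, p}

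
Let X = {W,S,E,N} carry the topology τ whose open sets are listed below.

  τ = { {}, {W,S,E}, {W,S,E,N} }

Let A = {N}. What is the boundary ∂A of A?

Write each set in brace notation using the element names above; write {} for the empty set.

{N}

opens ⊆ A: {}; union → int = {}
complement {W,S,E}; its interior {W,S,E}; cl(A) = X∖{W,S,E} = {N}
boundary = {N} ∖ {} = {N}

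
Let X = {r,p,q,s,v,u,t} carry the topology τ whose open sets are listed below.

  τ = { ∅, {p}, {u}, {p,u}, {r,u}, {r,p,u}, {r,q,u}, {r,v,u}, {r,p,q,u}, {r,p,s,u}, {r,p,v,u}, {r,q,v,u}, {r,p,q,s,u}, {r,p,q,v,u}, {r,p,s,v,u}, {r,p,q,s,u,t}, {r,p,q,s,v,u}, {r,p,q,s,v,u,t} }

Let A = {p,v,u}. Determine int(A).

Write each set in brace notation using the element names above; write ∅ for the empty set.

{p,u}

interior: largest open inside A is {p,u} (from ∅, {p}, {u}, {p,u})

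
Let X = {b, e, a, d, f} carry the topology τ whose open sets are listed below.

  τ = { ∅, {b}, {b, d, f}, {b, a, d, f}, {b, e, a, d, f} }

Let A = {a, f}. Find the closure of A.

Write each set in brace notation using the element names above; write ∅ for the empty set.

complement {b, e, d}; its interior {b}; cl(A) = X∖{b} = {e, a, d, f}

{e, a, d, f}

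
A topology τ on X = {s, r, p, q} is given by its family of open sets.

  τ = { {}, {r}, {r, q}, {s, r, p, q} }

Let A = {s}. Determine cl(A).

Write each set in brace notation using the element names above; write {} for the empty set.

{s, p}

cl via duality: int({r, p, q}) = {r, q}, so X∖{r, q} = {s, p}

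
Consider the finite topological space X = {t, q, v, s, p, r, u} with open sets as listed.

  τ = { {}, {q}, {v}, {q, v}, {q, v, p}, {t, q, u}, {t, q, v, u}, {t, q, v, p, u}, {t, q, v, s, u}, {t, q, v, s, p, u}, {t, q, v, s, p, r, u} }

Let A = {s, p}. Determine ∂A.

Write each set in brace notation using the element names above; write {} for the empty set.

{s, p, r}

U open, U⊆A: {}. int(A) = ⋃ = {}
X∖A={t, q, v, r, u}, int(X∖A)={t, q, v, u}, hence cl(A)={s, p, r}
∂A: remove int from cl → {s, p, r}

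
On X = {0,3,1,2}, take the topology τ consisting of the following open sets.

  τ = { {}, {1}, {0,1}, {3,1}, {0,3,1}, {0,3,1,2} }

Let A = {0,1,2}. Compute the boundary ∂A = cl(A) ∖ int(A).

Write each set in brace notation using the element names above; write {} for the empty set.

opens ⊆ A: {}, {1}, {0,1}; union → int = {0,1}
complement {3}; its interior {}; cl(A) = X∖{} = {0,3,1,2}
boundary = {0,3,1,2} ∖ {0,1} = {3,2}

{3,2}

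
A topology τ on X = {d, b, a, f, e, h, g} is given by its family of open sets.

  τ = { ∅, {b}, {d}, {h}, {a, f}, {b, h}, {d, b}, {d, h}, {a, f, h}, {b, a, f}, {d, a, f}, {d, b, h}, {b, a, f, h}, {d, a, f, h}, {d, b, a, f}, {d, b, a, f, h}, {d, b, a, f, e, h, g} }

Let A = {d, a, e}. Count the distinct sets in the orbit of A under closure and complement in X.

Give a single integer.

closure: X∖int(X∖A) = X∖{b, h} = {d, a, f, e, g}
Let k=closure and c=complement:
  1. A     = {d, a, e}
  2. kA    = {d, a, f, e, g}
  3. cA    = {b, f, h, g}
  4. ckA   = {b, h}
  5. kcA   = {b, a, f, e, h, g}
  6. kckA  = {b, e, h, g}
  7. ckcA  = {d}
  8. ckckA = {d, a, f}
  9. kckcA = {d, e, g}
  10. ckckcA = {b, a, f, h}
— saturated at 10

10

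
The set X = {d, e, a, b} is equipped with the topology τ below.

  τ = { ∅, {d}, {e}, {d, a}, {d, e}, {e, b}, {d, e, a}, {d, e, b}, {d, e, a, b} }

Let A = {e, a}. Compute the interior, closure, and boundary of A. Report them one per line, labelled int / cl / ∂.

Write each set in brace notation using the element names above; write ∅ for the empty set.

U open, U⊆A: ∅, {e}. int(A) = ⋃ = {e}
X∖A={d, b}, int(X∖A)={d}, hence cl(A)={e, a, b}
∂A: remove int from cl → {a, b}

int(A) = {e}
cl(A)  = {e, a, b}
∂A     = {a, b}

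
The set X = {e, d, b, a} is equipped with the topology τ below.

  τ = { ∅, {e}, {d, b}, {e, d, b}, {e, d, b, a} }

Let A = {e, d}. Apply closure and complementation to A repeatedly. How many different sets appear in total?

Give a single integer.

complement {b, a}; its interior ∅; cl(A) = X∖∅ = {e, d, b, a}
With k = closure, c = complement:
  1. A     = {e, d}
  2. kA    = {e, d, b, a}
  3. cA    = {b, a}
  4. ckA   = ∅
  5. kcA   = {d, b, a}
  6. ckcA  = {e}
  7. kckcA = {e, a}
  8. ckckcA = {d, b}
k, c of each give nothing new

8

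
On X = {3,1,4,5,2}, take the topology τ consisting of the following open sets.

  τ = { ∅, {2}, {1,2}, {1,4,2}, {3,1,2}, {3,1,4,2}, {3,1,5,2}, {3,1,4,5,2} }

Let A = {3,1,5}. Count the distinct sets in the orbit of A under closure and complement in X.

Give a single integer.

cl via duality: int({4,2}) = {2}, so X∖{2} = {3,1,4,5}
Write k for closure, c for complement:
  1. A     = {3,1,5}
  2. kA    = {3,1,4,5}
  3. cA    = {4,2}
  4. ckA   = {2}
  5. kcA   = {3,1,4,5,2}
  6. ckcA  = ∅
applying k or c yields no new set

6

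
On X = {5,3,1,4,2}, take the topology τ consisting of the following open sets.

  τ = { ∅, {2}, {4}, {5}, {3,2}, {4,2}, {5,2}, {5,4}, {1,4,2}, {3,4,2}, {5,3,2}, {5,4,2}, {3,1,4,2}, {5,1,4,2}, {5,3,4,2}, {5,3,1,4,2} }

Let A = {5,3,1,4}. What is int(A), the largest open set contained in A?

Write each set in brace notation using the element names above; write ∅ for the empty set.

interior: largest open inside A is {5,4} (from ∅, {4}, {5}, {5,4})

{5,4}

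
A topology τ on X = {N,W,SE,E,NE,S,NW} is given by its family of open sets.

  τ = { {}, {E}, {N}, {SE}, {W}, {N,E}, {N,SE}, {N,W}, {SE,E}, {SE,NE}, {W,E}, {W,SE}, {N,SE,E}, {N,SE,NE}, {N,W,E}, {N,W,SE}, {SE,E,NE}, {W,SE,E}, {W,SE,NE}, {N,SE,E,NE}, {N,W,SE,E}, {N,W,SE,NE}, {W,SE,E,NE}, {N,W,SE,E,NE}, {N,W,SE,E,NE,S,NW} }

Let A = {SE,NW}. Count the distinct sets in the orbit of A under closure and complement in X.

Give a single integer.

cl via duality: int({N,W,E,NE,S}) = {N,W,E}, so X∖{N,W,E} = {SE,NE,S,NW}
Write k for closure, c for complement:
  1. A     = {SE,NW}
  2. kA    = {SE,NE,S,NW}
  3. cA    = {N,W,E,NE,S}
  4. ckA   = {N,W,E}
  5. kcA   = {N,W,E,NE,S,NW}
  6. kckA  = {N,W,E,S,NW}
  7. ckcA  = {SE}
  8. ckckA = {SE,NE}
applying k or c yields no new set

8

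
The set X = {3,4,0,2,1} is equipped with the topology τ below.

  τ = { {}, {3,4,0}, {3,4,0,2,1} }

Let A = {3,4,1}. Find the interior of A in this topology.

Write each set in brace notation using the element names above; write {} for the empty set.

opens ⊆ A: {}; union → int = {}

{}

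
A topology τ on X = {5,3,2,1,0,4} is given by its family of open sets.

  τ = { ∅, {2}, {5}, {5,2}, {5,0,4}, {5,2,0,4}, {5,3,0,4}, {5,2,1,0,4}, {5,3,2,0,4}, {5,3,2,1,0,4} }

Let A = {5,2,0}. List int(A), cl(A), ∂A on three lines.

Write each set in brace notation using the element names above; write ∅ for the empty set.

U open, U⊆A: ∅, {2}, {5}, {5,2}. int(A) = ⋃ = {5,2}
X∖A={3,1,4}, int(X∖A)=∅, hence cl(A)={5,3,2,1,0,4}
∂A: remove int from cl → {3,1,0,4}

int(A) = {5,2}
cl(A)  = {5,3,2,1,0,4}
∂A     = {3,1,0,4}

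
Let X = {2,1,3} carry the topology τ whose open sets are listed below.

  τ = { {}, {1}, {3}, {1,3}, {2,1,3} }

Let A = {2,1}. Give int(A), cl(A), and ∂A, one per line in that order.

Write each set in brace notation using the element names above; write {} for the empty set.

U open, U⊆A: {}, {1}. int(A) = ⋃ = {1}
X∖A={3}, int(X∖A)={3}, hence cl(A)={2,1}
∂A: remove int from cl → {2}

int(A) = {1}
cl(A)  = {2,1}
∂A     = {2}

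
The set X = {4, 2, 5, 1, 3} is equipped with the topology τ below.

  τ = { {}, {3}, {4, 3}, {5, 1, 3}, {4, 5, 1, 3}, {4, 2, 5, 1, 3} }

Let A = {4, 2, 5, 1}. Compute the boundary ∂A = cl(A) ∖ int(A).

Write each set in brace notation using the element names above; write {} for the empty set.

interior: largest open inside A is {} (from {})
cl via duality: int({3}) = {3}, so X∖{3} = {4, 2, 5, 1}
cl∖int = {4, 2, 5, 1}

{4, 2, 5, 1}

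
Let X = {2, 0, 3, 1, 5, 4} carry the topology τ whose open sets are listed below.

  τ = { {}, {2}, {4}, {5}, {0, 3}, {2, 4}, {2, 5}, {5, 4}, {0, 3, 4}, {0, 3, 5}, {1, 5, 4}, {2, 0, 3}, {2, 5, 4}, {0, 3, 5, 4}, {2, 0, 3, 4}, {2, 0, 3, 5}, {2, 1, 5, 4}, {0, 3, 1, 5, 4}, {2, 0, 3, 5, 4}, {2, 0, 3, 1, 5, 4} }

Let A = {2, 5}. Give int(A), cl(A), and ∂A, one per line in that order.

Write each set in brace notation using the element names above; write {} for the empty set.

int(A) = {2, 5}
cl(A)  = {2, 1, 5}
∂A     = {1}

U open, U⊆A: {}, {2}, {5}, {2, 5}. int(A) = ⋃ = {2, 5}
X∖A={0, 3, 1, 4}, int(X∖A)={0, 3, 4}, hence cl(A)={2, 1, 5}
∂A: remove int from cl → {1}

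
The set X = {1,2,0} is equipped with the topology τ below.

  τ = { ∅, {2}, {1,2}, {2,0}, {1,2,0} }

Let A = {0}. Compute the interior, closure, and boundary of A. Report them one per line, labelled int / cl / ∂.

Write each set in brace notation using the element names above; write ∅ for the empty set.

int(A) = ∅
cl(A)  = {0}
∂A     = {0}

open subsets of A: ∅; so int(A) = ∅
closure: X∖int(X∖A) = X∖{1,2} = {0}
∂A = {0} minus ∅ = {0}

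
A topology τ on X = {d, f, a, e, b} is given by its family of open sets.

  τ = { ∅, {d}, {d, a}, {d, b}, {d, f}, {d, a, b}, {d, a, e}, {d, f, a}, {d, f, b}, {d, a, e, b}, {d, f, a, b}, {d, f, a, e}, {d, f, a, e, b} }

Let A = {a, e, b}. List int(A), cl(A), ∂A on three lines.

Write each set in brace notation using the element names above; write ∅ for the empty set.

open subsets of A: ∅; so int(A) = ∅
closure: X∖int(X∖A) = X∖{d, f} = {a, e, b}
∂A = {a, e, b} minus ∅ = {a, e, b}

int(A) = ∅
cl(A)  = {a, e, b}
∂A     = {a, e, b}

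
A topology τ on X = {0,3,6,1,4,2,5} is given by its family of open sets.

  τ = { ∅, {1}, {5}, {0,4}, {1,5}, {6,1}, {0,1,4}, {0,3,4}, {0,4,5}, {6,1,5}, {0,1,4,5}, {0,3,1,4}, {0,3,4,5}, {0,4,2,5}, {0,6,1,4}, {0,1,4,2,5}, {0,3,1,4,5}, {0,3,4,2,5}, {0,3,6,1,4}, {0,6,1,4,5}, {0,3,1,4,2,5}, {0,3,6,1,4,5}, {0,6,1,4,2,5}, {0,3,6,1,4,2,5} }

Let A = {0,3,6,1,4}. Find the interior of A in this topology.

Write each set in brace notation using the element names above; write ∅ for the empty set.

{0,3,6,1,4}

U open, U⊆A: ∅, {1}, {6,1}, {0,4}, {0,3,4}, {0,1,4}, {0,3,1,4}, {0,6,1,4}, {0,3,6,1,4}. int(A) = ⋃ = {0,3,6,1,4}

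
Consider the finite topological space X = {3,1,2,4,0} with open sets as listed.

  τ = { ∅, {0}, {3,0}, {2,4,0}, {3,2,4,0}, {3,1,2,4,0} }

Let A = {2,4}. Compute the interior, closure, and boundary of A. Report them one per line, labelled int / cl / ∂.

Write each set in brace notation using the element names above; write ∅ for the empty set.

open subsets of A: ∅; so int(A) = ∅
closure: X∖int(X∖A) = X∖{3,0} = {1,2,4}
∂A = {1,2,4} minus ∅ = {1,2,4}

int(A) = ∅
cl(A)  = {1,2,4}
∂A     = {1,2,4}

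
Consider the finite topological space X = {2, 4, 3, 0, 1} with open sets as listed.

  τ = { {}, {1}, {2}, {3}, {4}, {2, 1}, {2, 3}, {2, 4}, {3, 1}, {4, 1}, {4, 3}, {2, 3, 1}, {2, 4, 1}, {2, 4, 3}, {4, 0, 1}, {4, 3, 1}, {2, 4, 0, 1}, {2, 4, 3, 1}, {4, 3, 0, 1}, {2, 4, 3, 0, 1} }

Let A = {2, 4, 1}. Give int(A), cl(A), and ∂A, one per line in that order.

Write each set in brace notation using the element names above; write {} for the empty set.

int(A) = {2, 4, 1}
cl(A)  = {2, 4, 0, 1}
∂A     = {0}

open subsets of A: {}, {1}, {4}, {2}, {2, 1}, {2, 4}, {4, 1}, {2, 4, 1}; so int(A) = {2, 4, 1}
closure: X∖int(X∖A) = X∖{3} = {2, 4, 0, 1}
∂A = {2, 4, 0, 1} minus {2, 4, 1} = {0}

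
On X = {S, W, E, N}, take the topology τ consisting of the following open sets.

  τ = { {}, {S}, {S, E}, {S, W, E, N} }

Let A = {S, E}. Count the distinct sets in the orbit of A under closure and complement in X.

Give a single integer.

4

cl via duality: int({W, N}) = {}, so X∖{} = {S, W, E, N}
Write k for closure, c for complement:
  1. A     = {S, E}
  2. kA    = {S, W, E, N}
  3. cA    = {W, N}
  4. ckA   = {}
applying k or c yields no new set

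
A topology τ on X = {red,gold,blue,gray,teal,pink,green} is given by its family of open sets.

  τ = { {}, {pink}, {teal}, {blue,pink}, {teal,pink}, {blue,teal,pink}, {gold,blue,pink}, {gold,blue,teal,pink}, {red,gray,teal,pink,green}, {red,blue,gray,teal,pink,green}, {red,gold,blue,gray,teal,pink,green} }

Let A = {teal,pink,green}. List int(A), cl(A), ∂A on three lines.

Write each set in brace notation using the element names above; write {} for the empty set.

int(A) = {teal,pink}
cl(A)  = {red,gold,blue,gray,teal,pink,green}
∂A     = {red,gold,blue,gray,green}

opens ⊆ A: {}, {pink}, {teal}, {teal,pink}; union → int = {teal,pink}
complement {red,gold,blue,gray}; its interior {}; cl(A) = X∖{} = {red,gold,blue,gray,teal,pink,green}
boundary = {red,gold,blue,gray,teal,pink,green} ∖ {teal,pink} = {red,gold,blue,gray,green}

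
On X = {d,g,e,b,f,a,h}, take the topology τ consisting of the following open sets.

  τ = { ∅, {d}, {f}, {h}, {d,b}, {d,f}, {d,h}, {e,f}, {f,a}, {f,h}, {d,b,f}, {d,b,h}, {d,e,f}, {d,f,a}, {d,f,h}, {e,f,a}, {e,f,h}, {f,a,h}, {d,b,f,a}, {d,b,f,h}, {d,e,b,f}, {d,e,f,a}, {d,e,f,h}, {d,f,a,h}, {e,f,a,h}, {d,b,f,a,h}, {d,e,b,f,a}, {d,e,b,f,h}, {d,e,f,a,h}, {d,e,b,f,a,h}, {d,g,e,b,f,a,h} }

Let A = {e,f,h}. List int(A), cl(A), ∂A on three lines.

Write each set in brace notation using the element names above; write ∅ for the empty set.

interior: largest open inside A is {e,f,h} (from ∅, {f}, {h}, {e,f}, {f,h}, {e,f,h})
cl via duality: int({d,g,b,a}) = {d,b}, so X∖{d,b} = {g,e,f,a,h}
cl∖int = {g,a}

int(A) = {e,f,h}
cl(A)  = {g,e,f,a,h}
∂A     = {g,a}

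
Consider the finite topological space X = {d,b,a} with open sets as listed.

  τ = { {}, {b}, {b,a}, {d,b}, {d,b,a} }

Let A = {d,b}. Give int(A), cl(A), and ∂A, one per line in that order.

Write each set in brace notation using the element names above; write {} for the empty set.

interior: largest open inside A is {d,b} (from {}, {b}, {d,b})
cl via duality: int({a}) = {}, so X∖{} = {d,b,a}
cl∖int = {a}

int(A) = {d,b}
cl(A)  = {d,b,a}
∂A     = {a}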